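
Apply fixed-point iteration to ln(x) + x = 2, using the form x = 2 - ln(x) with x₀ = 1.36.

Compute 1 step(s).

Equation: ln(x) + x = 2
Fixed-point form: x = 2 - ln(x)
x₀ = 1.36

x_1 = g(1.360000) = 1.692515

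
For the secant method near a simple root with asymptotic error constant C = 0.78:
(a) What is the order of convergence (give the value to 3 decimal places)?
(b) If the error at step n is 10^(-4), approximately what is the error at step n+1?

(a) Secant method has superlinear convergence with order φ = (1+√5)/2 ≈ 1.618.
    This means |e_{n+1}| ≈ C|e_n|^1.618.

(b) With |e_n| = 10^(-4) and C = 0.78:
    |e_{n+1}| ≈ 0.78 × (10^(-4))^1.618 = 0.78 × 10^(-6.47)

(a) ≈ 1.618 (golden ratio); (b) |e_{n+1}| ≈ 2.630e-07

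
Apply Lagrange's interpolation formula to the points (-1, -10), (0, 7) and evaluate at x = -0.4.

Lagrange interpolation formula:
P(x) = Σ yᵢ × Lᵢ(x)
where Lᵢ(x) = Π_{j≠i} (x - xⱼ)/(xᵢ - xⱼ)

L_0(-0.4) = (-0.4 - 0)/(-1 - 0) = 0.400000
L_1(-0.4) = (-0.4 - (-1))/(0 - (-1)) = 0.600000

P(-0.4) = (-10)×L_0(-0.4) + 7×L_1(-0.4)
P(-0.4) = 0.200000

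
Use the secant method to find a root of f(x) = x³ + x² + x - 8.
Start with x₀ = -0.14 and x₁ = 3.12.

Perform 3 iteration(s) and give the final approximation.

f(x) = x³ + x² + x - 8
x₀ = -0.14, x₁ = 3.12

Secant formula: x_{n+1} = x_n - f(x_n)(x_n - x_{n-1})/(f(x_n) - f(x_{n-1}))

Iteration 1:
  f(-0.140000) = -8.123144
  f(3.120000) = 35.225728
  x_2 = 3.120000 - 35.225728×(3.120000 - (-0.140000))/(35.225728 - (-8.123144))
       = 0.470891
Iteration 2:
  f(3.120000) = 35.225728
  f(0.470891) = -7.202955
  x_3 = 0.470891 - (-7.202955)×(0.470891 - 3.120000)/(-7.202955 - 35.225728)
       = 0.920620
Iteration 3:
  f(0.470891) = -7.202955
  f(0.920620) = -5.451573
  x_4 = 0.920620 - (-5.451573)×(0.920620 - 0.470891)/(-5.451573 - (-7.202955))
       = 2.320504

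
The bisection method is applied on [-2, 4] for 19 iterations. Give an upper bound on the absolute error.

Bisection error bound: |error| ≤ (b-a)/2^n
|error| ≤ (4 - (-2))/2^19 = 6/2^19
|error| ≤ 0.0000114441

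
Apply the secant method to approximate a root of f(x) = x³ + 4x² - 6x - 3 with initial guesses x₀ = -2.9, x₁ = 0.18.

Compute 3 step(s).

f(x) = x³ + 4x² - 6x - 3
x₀ = -2.9, x₁ = 0.18

Secant formula: x_{n+1} = x_n - f(x_n)(x_n - x_{n-1})/(f(x_n) - f(x_{n-1}))

Iteration 1:
  f(-2.900000) = 23.651000
  f(0.180000) = -3.944568
  x_2 = 0.180000 - (-3.944568)×(0.180000 - (-2.900000))/(-3.944568 - 23.651000)
       = -0.260262
Iteration 2:
  f(0.180000) = -3.944568
  f(-0.260262) = -1.185115
  x_3 = -0.260262 - (-1.185115)×(-0.260262 - 0.180000)/(-1.185115 - (-3.944568))
       = -0.449343
Iteration 3:
  f(-0.260262) = -1.185115
  f(-0.449343) = 0.412966
  x_4 = -0.449343 - 0.412966×(-0.449343 - (-0.260262))/(0.412966 - (-1.185115))
       = -0.400482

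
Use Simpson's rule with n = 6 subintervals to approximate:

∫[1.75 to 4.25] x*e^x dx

f(x) = x*e^x
a = 1.75, b = 4.25, n = 6
h = (b - a)/n = 0.416667

Simpson's rule: (h/3)[f(x₀) + 4f(x₁) + 2f(x₂) + ... + f(xₙ)]

x_0 = 1.7500, f(x_0) = 10.070555, coefficient = 1
x_1 = 2.1667, f(x_1) = 18.913133, coefficient = 4
x_2 = 2.5833, f(x_2) = 34.206439, coefficient = 2
x_3 = 3.0000, f(x_3) = 60.256611, coefficient = 4
x_4 = 3.4167, f(x_4) = 104.097929, coefficient = 2
x_5 = 3.8333, f(x_5) = 177.162622, coefficient = 4
x_6 = 4.2500, f(x_6) = 297.948002, coefficient = 1

I ≈ (0.416667/3) × 1609.956757 = 223.605105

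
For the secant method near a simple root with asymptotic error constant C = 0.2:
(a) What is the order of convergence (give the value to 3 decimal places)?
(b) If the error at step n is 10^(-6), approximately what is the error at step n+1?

(a) Secant method has superlinear convergence with order φ = (1+√5)/2 ≈ 1.618.
    This means |e_{n+1}| ≈ C|e_n|^1.618.

(b) With |e_n| = 10^(-6) and C = 0.2:
    |e_{n+1}| ≈ 0.2 × (10^(-6))^1.618 = 0.2 × 10^(-9.71)

(a) ≈ 1.618 (golden ratio); (b) |e_{n+1}| ≈ 3.916e-11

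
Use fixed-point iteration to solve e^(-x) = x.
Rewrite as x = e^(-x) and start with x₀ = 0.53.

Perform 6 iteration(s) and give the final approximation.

Equation: e^(-x) = x
Fixed-point form: x = e^(-x)
x₀ = 0.53

x_1 = g(0.530000) = 0.588605
x_2 = g(0.588605) = 0.555101
x_3 = g(0.555101) = 0.574014
x_4 = g(0.574014) = 0.563260
x_5 = g(0.563260) = 0.569350
x_6 = g(0.569350) = 0.565893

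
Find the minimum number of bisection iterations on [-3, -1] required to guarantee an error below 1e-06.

We need (b-a)/2^n ≤ 1e-06
(-1 - (-3))/2^n ≤ 1e-06
2/2^n ≤ 1e-06
2^n ≥ 2000000
n ≥ log₂(2000000) = 20.93
n ≥ 21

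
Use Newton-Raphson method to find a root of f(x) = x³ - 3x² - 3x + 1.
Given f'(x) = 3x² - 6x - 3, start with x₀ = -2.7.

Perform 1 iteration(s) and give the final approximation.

f(x) = x³ - 3x² - 3x + 1
f'(x) = 3x² - 6x - 3
x₀ = -2.7

Newton-Raphson formula: x_{n+1} = x_n - f(x_n)/f'(x_n)

Iteration 1:
  f(-2.700000) = -32.453000
  f'(-2.700000) = 35.070000
  x_1 = -2.700000 - (-32.453000)/35.070000 = -1.774622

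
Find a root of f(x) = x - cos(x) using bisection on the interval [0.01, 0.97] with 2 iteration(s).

f(x) = x - cos(x)
Initial interval: [0.01, 0.97]

Iteration 1:
  c_1 = (0.010000 + 0.970000)/2 = 0.490000
  f(c_1) = f(0.490000) = -0.392333
  f(a) × f(c) ≥ 0, new interval: [0.490000, 0.970000]
Iteration 2:
  c_2 = (0.490000 + 0.970000)/2 = 0.730000
  f(c_2) = f(0.730000) = -0.015174
  f(a) × f(c) ≥ 0, new interval: [0.730000, 0.970000]

After 2 iteration(s), the approximation is c_2 = 0.730000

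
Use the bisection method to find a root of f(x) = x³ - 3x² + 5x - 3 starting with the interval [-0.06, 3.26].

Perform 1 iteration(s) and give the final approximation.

f(x) = x³ - 3x² + 5x - 3
Initial interval: [-0.06, 3.26]

Iteration 1:
  c_1 = (-0.060000 + 3.260000)/2 = 1.600000
  f(c_1) = f(1.600000) = 1.416000
  f(a) × f(c) < 0, new interval: [-0.060000, 1.600000]

After 1 iteration(s), the approximation is c_1 = 1.600000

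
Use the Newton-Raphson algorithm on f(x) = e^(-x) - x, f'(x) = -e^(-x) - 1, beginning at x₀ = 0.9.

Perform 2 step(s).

f(x) = e^(-x) - x
f'(x) = -e^(-x) - 1
x₀ = 0.9

Newton-Raphson formula: x_{n+1} = x_n - f(x_n)/f'(x_n)

Iteration 1:
  f(0.900000) = -0.493430
  f'(0.900000) = -1.406570
  x_1 = 0.900000 - (-0.493430)/(-1.406570) = 0.549196
Iteration 2:
  f(0.549196) = 0.028218
  f'(0.549196) = -1.577414
  x_2 = 0.549196 - 0.028218/(-1.577414) = 0.567085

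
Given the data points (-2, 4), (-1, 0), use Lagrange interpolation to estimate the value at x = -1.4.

Lagrange interpolation formula:
P(x) = Σ yᵢ × Lᵢ(x)
where Lᵢ(x) = Π_{j≠i} (x - xⱼ)/(xᵢ - xⱼ)

L_0(-1.4) = (-1.4 - (-1))/(-2 - (-1)) = 0.400000
L_1(-1.4) = (-1.4 - (-2))/(-1 - (-2)) = 0.600000

P(-1.4) = 4×L_0(-1.4) + 0×L_1(-1.4)
P(-1.4) = 1.600000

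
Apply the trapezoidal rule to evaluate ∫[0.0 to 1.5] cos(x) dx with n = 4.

f(x) = cos(x)
a = 0.0, b = 1.5, n = 4
h = (b - a)/n = 0.375000

Trapezoidal rule: (h/2)[f(x₀) + 2f(x₁) + 2f(x₂) + ... + f(xₙ)]

x_0 = 0.0000, f(x_0) = 1.000000, coefficient = 1
x_1 = 0.3750, f(x_1) = 0.930508, coefficient = 2
x_2 = 0.7500, f(x_2) = 0.731689, coefficient = 2
x_3 = 1.1250, f(x_3) = 0.431177, coefficient = 2
x_4 = 1.5000, f(x_4) = 0.070737, coefficient = 1

I ≈ (0.375000/2) × 5.257483 = 0.985778
Exact value: 0.997495
Error: 0.011717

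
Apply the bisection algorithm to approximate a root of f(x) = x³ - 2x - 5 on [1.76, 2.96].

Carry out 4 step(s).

f(x) = x³ - 2x - 5
Initial interval: [1.76, 2.96]

Iteration 1:
  c_1 = (1.760000 + 2.960000)/2 = 2.360000
  f(c_1) = f(2.360000) = 3.424256
  f(a) × f(c) < 0, new interval: [1.760000, 2.360000]
Iteration 2:
  c_2 = (1.760000 + 2.360000)/2 = 2.060000
  f(c_2) = f(2.060000) = -0.378184
  f(a) × f(c) ≥ 0, new interval: [2.060000, 2.360000]
Iteration 3:
  c_3 = (2.060000 + 2.360000)/2 = 2.210000
  f(c_3) = f(2.210000) = 1.373861
  f(a) × f(c) < 0, new interval: [2.060000, 2.210000]
Iteration 4:
  c_4 = (2.060000 + 2.210000)/2 = 2.135000
  f(c_4) = f(2.135000) = 0.461810
  f(a) × f(c) < 0, new interval: [2.060000, 2.135000]

After 4 iteration(s), the approximation is c_4 = 2.135000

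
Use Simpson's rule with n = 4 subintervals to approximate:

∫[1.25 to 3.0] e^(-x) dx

f(x) = e^(-x)
a = 1.25, b = 3.0, n = 4
h = (b - a)/n = 0.437500

Simpson's rule: (h/3)[f(x₀) + 4f(x₁) + 2f(x₂) + ... + f(xₙ)]

x_0 = 1.2500, f(x_0) = 0.286505, coefficient = 1
x_1 = 1.6875, f(x_1) = 0.184981, coefficient = 4
x_2 = 2.1250, f(x_2) = 0.119433, coefficient = 2
x_3 = 2.5625, f(x_3) = 0.077112, coefficient = 4
x_4 = 3.0000, f(x_4) = 0.049787, coefficient = 1

I ≈ (0.437500/3) × 1.623530 = 0.236765
Exact value: 0.236718
Error: 0.000047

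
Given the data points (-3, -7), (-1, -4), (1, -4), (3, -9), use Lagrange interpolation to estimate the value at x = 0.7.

Lagrange interpolation formula:
P(x) = Σ yᵢ × Lᵢ(x)
where Lᵢ(x) = Π_{j≠i} (x - xⱼ)/(xᵢ - xⱼ)

L_0(0.7) = (0.7 - (-1))/(-3 - (-1)) × (0.7 - 1)/(-3 - 1) × (0.7 - 3)/(-3 - 3) = -0.024437
L_1(0.7) = (0.7 - (-3))/(-1 - (-3)) × (0.7 - 1)/(-1 - 1) × (0.7 - 3)/(-1 - 3) = 0.159563
L_2(0.7) = (0.7 - (-3))/(1 - (-3)) × (0.7 - (-1))/(1 - (-1)) × (0.7 - 3)/(1 - 3) = 0.904187
L_3(0.7) = (0.7 - (-3))/(3 - (-3)) × (0.7 - (-1))/(3 - (-1)) × (0.7 - 1)/(3 - 1) = -0.039313

P(0.7) = (-7)×L_0(0.7) + (-4)×L_1(0.7) + (-4)×L_2(0.7) + (-9)×L_3(0.7)
P(0.7) = -3.730125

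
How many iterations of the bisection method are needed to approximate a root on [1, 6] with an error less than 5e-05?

We need (b-a)/2^n ≤ 5e-05
(6 - 1)/2^n ≤ 5e-05
5/2^n ≤ 5e-05
2^n ≥ 100000
n ≥ log₂(100000) = 16.61
n ≥ 17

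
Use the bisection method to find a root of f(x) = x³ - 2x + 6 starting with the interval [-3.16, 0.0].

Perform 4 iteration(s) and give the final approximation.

f(x) = x³ - 2x + 6
Initial interval: [-3.16, 0.0]

Iteration 1:
  c_1 = (-3.160000 + 0.000000)/2 = -1.580000
  f(c_1) = f(-1.580000) = 5.215688
  f(a) × f(c) < 0, new interval: [-3.160000, -1.580000]
Iteration 2:
  c_2 = (-3.160000 + (-1.580000))/2 = -2.370000
  f(c_2) = f(-2.370000) = -2.572053
  f(a) × f(c) ≥ 0, new interval: [-2.370000, -1.580000]
Iteration 3:
  c_3 = (-2.370000 + (-1.580000))/2 = -1.975000
  f(c_3) = f(-1.975000) = 2.246266
  f(a) × f(c) < 0, new interval: [-2.370000, -1.975000]
Iteration 4:
  c_4 = (-2.370000 + (-1.975000))/2 = -2.172500
  f(c_4) = f(-2.172500) = 0.091330
  f(a) × f(c) < 0, new interval: [-2.370000, -2.172500]

After 4 iteration(s), the approximation is c_4 = -2.172500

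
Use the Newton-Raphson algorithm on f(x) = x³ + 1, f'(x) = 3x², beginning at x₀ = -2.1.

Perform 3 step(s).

f(x) = x³ + 1
f'(x) = 3x²
x₀ = -2.1

Newton-Raphson formula: x_{n+1} = x_n - f(x_n)/f'(x_n)

Iteration 1:
  f(-2.100000) = -8.261000
  f'(-2.100000) = 13.230000
  x_1 = -2.100000 - (-8.261000)/13.230000 = -1.475586
Iteration 2:
  f(-1.475586) = -2.212872
  f'(-1.475586) = 6.532060
  x_2 = -1.475586 - (-2.212872)/6.532060 = -1.136815
Iteration 3:
  f(-1.136815) = -0.469161
  f'(-1.136815) = 3.877044
  x_3 = -1.136815 - (-0.469161)/3.877044 = -1.015805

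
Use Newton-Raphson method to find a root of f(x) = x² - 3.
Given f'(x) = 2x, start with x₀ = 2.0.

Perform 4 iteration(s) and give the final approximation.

f(x) = x² - 3
f'(x) = 2x
x₀ = 2.0

Newton-Raphson formula: x_{n+1} = x_n - f(x_n)/f'(x_n)

Iteration 1:
  f(2.000000) = 1.000000
  f'(2.000000) = 4.000000
  x_1 = 2.000000 - 1.000000/4.000000 = 1.750000
Iteration 2:
  f(1.750000) = 0.062500
  f'(1.750000) = 3.500000
  x_2 = 1.750000 - 0.062500/3.500000 = 1.732143
Iteration 3:
  f(1.732143) = 0.000319
  f'(1.732143) = 3.464286
  x_3 = 1.732143 - 0.000319/3.464286 = 1.732051
Iteration 4:
  f(1.732051) = 0.000000
  f'(1.732051) = 3.464102
  x_4 = 1.732051 - 0.000000/3.464102 = 1.732051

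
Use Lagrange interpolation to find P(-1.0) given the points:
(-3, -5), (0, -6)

Lagrange interpolation formula:
P(x) = Σ yᵢ × Lᵢ(x)
where Lᵢ(x) = Π_{j≠i} (x - xⱼ)/(xᵢ - xⱼ)

L_0(-1.0) = (-1.0 - 0)/(-3 - 0) = 0.333333
L_1(-1.0) = (-1.0 - (-3))/(0 - (-3)) = 0.666667

P(-1.0) = (-5)×L_0(-1.0) + (-6)×L_1(-1.0)
P(-1.0) = -5.666667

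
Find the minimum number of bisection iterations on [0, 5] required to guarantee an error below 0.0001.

We need (b-a)/2^n ≤ 0.0001
(5 - 0)/2^n ≤ 0.0001
5/2^n ≤ 0.0001
2^n ≥ 50000
n ≥ log₂(50000) = 15.61
n ≥ 16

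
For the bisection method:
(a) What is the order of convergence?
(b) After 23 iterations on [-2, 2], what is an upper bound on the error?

(a) Bisection has linear (order 1) convergence; the error is halved each step.

(b) Error bound = (b-a)/2^n = (2 - (-2))/2^{23}
    = 4/2^{23}

(a) 1 (linear); (b) error ≤ 4.77e-07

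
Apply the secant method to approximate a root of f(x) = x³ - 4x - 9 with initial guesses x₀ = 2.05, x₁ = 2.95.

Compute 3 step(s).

f(x) = x³ - 4x - 9
x₀ = 2.05, x₁ = 2.95

Secant formula: x_{n+1} = x_n - f(x_n)(x_n - x_{n-1})/(f(x_n) - f(x_{n-1}))

Iteration 1:
  f(2.050000) = -8.584875
  f(2.950000) = 4.872375
  x_2 = 2.950000 - 4.872375×(2.950000 - 2.050000)/(4.872375 - (-8.584875))
       = 2.624143
Iteration 2:
  f(2.950000) = 4.872375
  f(2.624143) = -1.426389
  x_3 = 2.624143 - (-1.426389)×(2.624143 - 2.950000)/(-1.426389 - 4.872375)
       = 2.697935
Iteration 3:
  f(2.624143) = -1.426389
  f(2.697935) = -0.153864
  x_4 = 2.697935 - (-0.153864)×(2.697935 - 2.624143)/(-0.153864 - (-1.426389))
       = 2.706858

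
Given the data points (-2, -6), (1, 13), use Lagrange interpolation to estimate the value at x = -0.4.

Lagrange interpolation formula:
P(x) = Σ yᵢ × Lᵢ(x)
where Lᵢ(x) = Π_{j≠i} (x - xⱼ)/(xᵢ - xⱼ)

L_0(-0.4) = (-0.4 - 1)/(-2 - 1) = 0.466667
L_1(-0.4) = (-0.4 - (-2))/(1 - (-2)) = 0.533333

P(-0.4) = (-6)×L_0(-0.4) + 13×L_1(-0.4)
P(-0.4) = 4.133333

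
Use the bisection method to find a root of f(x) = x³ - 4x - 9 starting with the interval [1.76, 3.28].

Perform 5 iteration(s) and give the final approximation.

f(x) = x³ - 4x - 9
Initial interval: [1.76, 3.28]

Iteration 1:
  c_1 = (1.760000 + 3.280000)/2 = 2.520000
  f(c_1) = f(2.520000) = -3.076992
  f(a) × f(c) ≥ 0, new interval: [2.520000, 3.280000]
Iteration 2:
  c_2 = (2.520000 + 3.280000)/2 = 2.900000
  f(c_2) = f(2.900000) = 3.789000
  f(a) × f(c) < 0, new interval: [2.520000, 2.900000]
Iteration 3:
  c_3 = (2.520000 + 2.900000)/2 = 2.710000
  f(c_3) = f(2.710000) = 0.062511
  f(a) × f(c) < 0, new interval: [2.520000, 2.710000]
Iteration 4:
  c_4 = (2.520000 + 2.710000)/2 = 2.615000
  f(c_4) = f(2.615000) = -1.578042
  f(a) × f(c) ≥ 0, new interval: [2.615000, 2.710000]
Iteration 5:
  c_5 = (2.615000 + 2.710000)/2 = 2.662500
  f(c_5) = f(2.662500) = -0.775787
  f(a) × f(c) ≥ 0, new interval: [2.662500, 2.710000]

After 5 iteration(s), the approximation is c_5 = 2.662500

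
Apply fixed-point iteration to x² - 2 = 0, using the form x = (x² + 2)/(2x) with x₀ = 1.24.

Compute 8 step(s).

Equation: x² - 2 = 0
Fixed-point form: x = (x² + 2)/(2x)
x₀ = 1.24

x_1 = g(1.240000) = 1.426452
x_2 = g(1.426452) = 1.414266
x_3 = g(1.414266) = 1.414214
x_4 = g(1.414214) = 1.414214
x_5 = g(1.414214) = 1.414214
x_6 = g(1.414214) = 1.414214
x_7 = g(1.414214) = 1.414214
x_8 = g(1.414214) = 1.414214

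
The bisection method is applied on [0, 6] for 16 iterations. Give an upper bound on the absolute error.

Bisection error bound: |error| ≤ (b-a)/2^n
|error| ≤ (6 - 0)/2^16 = 6/2^16
|error| ≤ 0.0000915527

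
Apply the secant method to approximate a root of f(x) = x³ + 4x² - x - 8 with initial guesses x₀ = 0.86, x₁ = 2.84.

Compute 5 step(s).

f(x) = x³ + 4x² - x - 8
x₀ = 0.86, x₁ = 2.84

Secant formula: x_{n+1} = x_n - f(x_n)(x_n - x_{n-1})/(f(x_n) - f(x_{n-1}))

Iteration 1:
  f(0.860000) = -5.265544
  f(2.840000) = 44.328704
  x_2 = 2.840000 - 44.328704×(2.840000 - 0.860000)/(44.328704 - (-5.265544))
       = 1.070221
Iteration 2:
  f(2.840000) = 44.328704
  f(1.070221) = -3.262921
  x_3 = 1.070221 - (-3.262921)×(1.070221 - 2.840000)/(-3.262921 - 44.328704)
       = 1.191559
Iteration 3:
  f(1.070221) = -3.262921
  f(1.191559) = -1.820517
  x_4 = 1.191559 - (-1.820517)×(1.191559 - 1.070221)/(-1.820517 - (-3.262921))
       = 1.344704
Iteration 4:
  f(1.191559) = -1.820517
  f(1.344704) = 0.319743
  x_5 = 1.344704 - 0.319743×(1.344704 - 1.191559)/(0.319743 - (-1.820517))
       = 1.321825
Iteration 5:
  f(1.344704) = 0.319743
  f(1.321825) = -0.023420
  x_6 = 1.321825 - (-0.023420)×(1.321825 - 1.344704)/(-0.023420 - 0.319743)
       = 1.323386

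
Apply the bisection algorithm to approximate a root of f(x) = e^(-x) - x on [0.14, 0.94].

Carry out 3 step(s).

f(x) = e^(-x) - x
Initial interval: [0.14, 0.94]

Iteration 1:
  c_1 = (0.140000 + 0.940000)/2 = 0.540000
  f(c_1) = f(0.540000) = 0.042748
  f(a) × f(c) ≥ 0, new interval: [0.540000, 0.940000]
Iteration 2:
  c_2 = (0.540000 + 0.940000)/2 = 0.740000
  f(c_2) = f(0.740000) = -0.262886
  f(a) × f(c) < 0, new interval: [0.540000, 0.740000]
Iteration 3:
  c_3 = (0.540000 + 0.740000)/2 = 0.640000
  f(c_3) = f(0.640000) = -0.112708
  f(a) × f(c) < 0, new interval: [0.540000, 0.640000]

After 3 iteration(s), the approximation is c_3 = 0.640000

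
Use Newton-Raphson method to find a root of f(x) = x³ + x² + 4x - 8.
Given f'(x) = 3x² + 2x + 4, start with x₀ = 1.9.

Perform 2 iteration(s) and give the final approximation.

f(x) = x³ + x² + 4x - 8
f'(x) = 3x² + 2x + 4
x₀ = 1.9

Newton-Raphson formula: x_{n+1} = x_n - f(x_n)/f'(x_n)

Iteration 1:
  f(1.900000) = 10.069000
  f'(1.900000) = 18.630000
  x_1 = 1.900000 - 10.069000/18.630000 = 1.359528
Iteration 2:
  f(1.359528) = 1.799262
  f'(1.359528) = 12.264002
  x_2 = 1.359528 - 1.799262/12.264002 = 1.212817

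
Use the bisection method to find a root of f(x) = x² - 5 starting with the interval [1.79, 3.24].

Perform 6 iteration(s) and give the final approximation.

f(x) = x² - 5
Initial interval: [1.79, 3.24]

Iteration 1:
  c_1 = (1.790000 + 3.240000)/2 = 2.515000
  f(c_1) = f(2.515000) = 1.325225
  f(a) × f(c) < 0, new interval: [1.790000, 2.515000]
Iteration 2:
  c_2 = (1.790000 + 2.515000)/2 = 2.152500
  f(c_2) = f(2.152500) = -0.366744
  f(a) × f(c) ≥ 0, new interval: [2.152500, 2.515000]
Iteration 3:
  c_3 = (2.152500 + 2.515000)/2 = 2.333750
  f(c_3) = f(2.333750) = 0.446389
  f(a) × f(c) < 0, new interval: [2.152500, 2.333750]
Iteration 4:
  c_4 = (2.152500 + 2.333750)/2 = 2.243125
  f(c_4) = f(2.243125) = 0.031610
  f(a) × f(c) < 0, new interval: [2.152500, 2.243125]
Iteration 5:
  c_5 = (2.152500 + 2.243125)/2 = 2.197812
  f(c_5) = f(2.197812) = -0.169620
  f(a) × f(c) ≥ 0, new interval: [2.197812, 2.243125]
Iteration 6:
  c_6 = (2.197812 + 2.243125)/2 = 2.220469
  f(c_6) = f(2.220469) = -0.069519
  f(a) × f(c) ≥ 0, new interval: [2.220469, 2.243125]

After 6 iteration(s), the approximation is c_6 = 2.220469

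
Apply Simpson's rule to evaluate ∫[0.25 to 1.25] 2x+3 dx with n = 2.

f(x) = 2x+3
a = 0.25, b = 1.25, n = 2
h = (b - a)/n = 0.500000

Simpson's rule: (h/3)[f(x₀) + 4f(x₁) + 2f(x₂) + ... + f(xₙ)]

x_0 = 0.2500, f(x_0) = 3.500000, coefficient = 1
x_1 = 0.7500, f(x_1) = 4.500000, coefficient = 4
x_2 = 1.2500, f(x_2) = 5.500000, coefficient = 1

I ≈ (0.500000/3) × 27.000000 = 4.500000
Exact value: 4.500000
Error: 0.000000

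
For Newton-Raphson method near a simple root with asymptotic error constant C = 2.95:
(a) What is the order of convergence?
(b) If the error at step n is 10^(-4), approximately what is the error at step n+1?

(a) Newton-Raphson has quadratic (order 2) convergence near simple roots.
    This means |e_{n+1}| ≈ C|e_n|².

(b) With |e_n| = 10^(-4) and C = 2.95:
    |e_{n+1}| ≈ 2.95 × (10^(-4))² = 2.95 × 10^(-8)

(a) 2 (quadratic); (b) |e_{n+1}| ≈ 2.950e-08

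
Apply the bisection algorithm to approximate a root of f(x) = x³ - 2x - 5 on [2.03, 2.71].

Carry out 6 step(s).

f(x) = x³ - 2x - 5
Initial interval: [2.03, 2.71]

Iteration 1:
  c_1 = (2.030000 + 2.710000)/2 = 2.370000
  f(c_1) = f(2.370000) = 3.572053
  f(a) × f(c) < 0, new interval: [2.030000, 2.370000]
Iteration 2:
  c_2 = (2.030000 + 2.370000)/2 = 2.200000
  f(c_2) = f(2.200000) = 1.248000
  f(a) × f(c) < 0, new interval: [2.030000, 2.200000]
Iteration 3:
  c_3 = (2.030000 + 2.200000)/2 = 2.115000
  f(c_3) = f(2.115000) = 0.230871
  f(a) × f(c) < 0, new interval: [2.030000, 2.115000]
Iteration 4:
  c_4 = (2.030000 + 2.115000)/2 = 2.072500
  f(c_4) = f(2.072500) = -0.243081
  f(a) × f(c) ≥ 0, new interval: [2.072500, 2.115000]
Iteration 5:
  c_5 = (2.072500 + 2.115000)/2 = 2.093750
  f(c_5) = f(2.093750) = -0.008942
  f(a) × f(c) ≥ 0, new interval: [2.093750, 2.115000]
Iteration 6:
  c_6 = (2.093750 + 2.115000)/2 = 2.104375
  f(c_6) = f(2.104375) = 0.110252
  f(a) × f(c) < 0, new interval: [2.093750, 2.104375]

After 6 iteration(s), the approximation is c_6 = 2.104375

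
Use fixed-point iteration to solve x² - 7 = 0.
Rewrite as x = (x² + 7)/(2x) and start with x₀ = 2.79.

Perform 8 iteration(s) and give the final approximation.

Equation: x² - 7 = 0
Fixed-point form: x = (x² + 7)/(2x)
x₀ = 2.79

x_1 = g(2.790000) = 2.649480
x_2 = g(2.649480) = 2.645754
x_3 = g(2.645754) = 2.645751
x_4 = g(2.645751) = 2.645751
x_5 = g(2.645751) = 2.645751
x_6 = g(2.645751) = 2.645751
x_7 = g(2.645751) = 2.645751
x_8 = g(2.645751) = 2.645751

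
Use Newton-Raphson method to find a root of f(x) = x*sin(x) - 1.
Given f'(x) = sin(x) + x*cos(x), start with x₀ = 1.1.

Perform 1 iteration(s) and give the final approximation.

f(x) = x*sin(x) - 1
f'(x) = sin(x) + x*cos(x)
x₀ = 1.1

Newton-Raphson formula: x_{n+1} = x_n - f(x_n)/f'(x_n)

Iteration 1:
  f(1.100000) = -0.019672
  f'(1.100000) = 1.390163
  x_1 = 1.100000 - (-0.019672)/1.390163 = 1.114151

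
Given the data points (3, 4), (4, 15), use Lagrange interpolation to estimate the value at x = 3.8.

Lagrange interpolation formula:
P(x) = Σ yᵢ × Lᵢ(x)
where Lᵢ(x) = Π_{j≠i} (x - xⱼ)/(xᵢ - xⱼ)

L_0(3.8) = (3.8 - 4)/(3 - 4) = 0.200000
L_1(3.8) = (3.8 - 3)/(4 - 3) = 0.800000

P(3.8) = 4×L_0(3.8) + 15×L_1(3.8)
P(3.8) = 12.800000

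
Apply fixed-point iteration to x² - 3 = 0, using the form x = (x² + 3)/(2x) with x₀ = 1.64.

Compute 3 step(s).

Equation: x² - 3 = 0
Fixed-point form: x = (x² + 3)/(2x)
x₀ = 1.64

x_1 = g(1.640000) = 1.734634
x_2 = g(1.734634) = 1.732053
x_3 = g(1.732053) = 1.732051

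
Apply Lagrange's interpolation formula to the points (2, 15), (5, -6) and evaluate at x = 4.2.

Lagrange interpolation formula:
P(x) = Σ yᵢ × Lᵢ(x)
where Lᵢ(x) = Π_{j≠i} (x - xⱼ)/(xᵢ - xⱼ)

L_0(4.2) = (4.2 - 5)/(2 - 5) = 0.266667
L_1(4.2) = (4.2 - 2)/(5 - 2) = 0.733333

P(4.2) = 15×L_0(4.2) + (-6)×L_1(4.2)
P(4.2) = -0.400000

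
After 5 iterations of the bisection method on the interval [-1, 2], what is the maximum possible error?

Bisection error bound: |error| ≤ (b-a)/2^n
|error| ≤ (2 - (-1))/2^5 = 3/2^5
|error| ≤ 0.0937500000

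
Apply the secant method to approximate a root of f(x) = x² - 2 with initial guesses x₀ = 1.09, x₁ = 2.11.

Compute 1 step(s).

f(x) = x² - 2
x₀ = 1.09, x₁ = 2.11

Secant formula: x_{n+1} = x_n - f(x_n)(x_n - x_{n-1})/(f(x_n) - f(x_{n-1}))

Iteration 1:
  f(1.090000) = -0.811900
  f(2.110000) = 2.452100
  x_2 = 2.110000 - 2.452100×(2.110000 - 1.090000)/(2.452100 - (-0.811900))
       = 1.343719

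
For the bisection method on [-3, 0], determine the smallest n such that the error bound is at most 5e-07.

We need (b-a)/2^n ≤ 5e-07
(0 - (-3))/2^n ≤ 5e-07
3/2^n ≤ 5e-07
2^n ≥ 6000000
n ≥ log₂(6000000) = 22.52
n ≥ 23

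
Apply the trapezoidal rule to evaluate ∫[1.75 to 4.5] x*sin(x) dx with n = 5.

f(x) = x*sin(x)
a = 1.75, b = 4.5, n = 5
h = (b - a)/n = 0.550000

Trapezoidal rule: (h/2)[f(x₀) + 2f(x₁) + 2f(x₂) + ... + f(xₙ)]

x_0 = 1.7500, f(x_0) = 1.721975, coefficient = 1
x_1 = 2.3000, f(x_1) = 1.715122, coefficient = 2
x_2 = 2.8500, f(x_2) = 0.819312, coefficient = 2
x_3 = 3.4000, f(x_3) = -0.868840, coefficient = 2
x_4 = 3.9500, f(x_4) = -2.856593, coefficient = 2
x_5 = 4.5000, f(x_5) = -4.398886, coefficient = 1

I ≈ (0.550000/2) × -5.058907 = -1.391199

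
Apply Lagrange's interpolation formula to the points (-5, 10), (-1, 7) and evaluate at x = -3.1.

Lagrange interpolation formula:
P(x) = Σ yᵢ × Lᵢ(x)
where Lᵢ(x) = Π_{j≠i} (x - xⱼ)/(xᵢ - xⱼ)

L_0(-3.1) = (-3.1 - (-1))/(-5 - (-1)) = 0.525000
L_1(-3.1) = (-3.1 - (-5))/(-1 - (-5)) = 0.475000

P(-3.1) = 10×L_0(-3.1) + 7×L_1(-3.1)
P(-3.1) = 8.575000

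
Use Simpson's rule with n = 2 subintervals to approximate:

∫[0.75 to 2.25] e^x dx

f(x) = e^x
a = 0.75, b = 2.25, n = 2
h = (b - a)/n = 0.750000

Simpson's rule: (h/3)[f(x₀) + 4f(x₁) + 2f(x₂) + ... + f(xₙ)]

x_0 = 0.7500, f(x_0) = 2.117000, coefficient = 1
x_1 = 1.5000, f(x_1) = 4.481689, coefficient = 4
x_2 = 2.2500, f(x_2) = 9.487736, coefficient = 1

I ≈ (0.750000/3) × 29.531492 = 7.382873
Exact value: 7.370736
Error: 0.012137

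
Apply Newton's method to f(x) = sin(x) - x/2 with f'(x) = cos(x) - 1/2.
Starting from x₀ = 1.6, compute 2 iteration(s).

f(x) = sin(x) - x/2
f'(x) = cos(x) - 1/2
x₀ = 1.6

Newton-Raphson formula: x_{n+1} = x_n - f(x_n)/f'(x_n)

Iteration 1:
  f(1.600000) = 0.199574
  f'(1.600000) = -0.529200
  x_1 = 1.600000 - 0.199574/(-0.529200) = 1.977124
Iteration 2:
  f(1.977124) = -0.069983
  f'(1.977124) = -0.895238
  x_2 = 1.977124 - (-0.069983)/(-0.895238) = 1.898951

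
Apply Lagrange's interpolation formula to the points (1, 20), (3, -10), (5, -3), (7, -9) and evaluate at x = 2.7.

Lagrange interpolation formula:
P(x) = Σ yᵢ × Lᵢ(x)
where Lᵢ(x) = Π_{j≠i} (x - xⱼ)/(xᵢ - xⱼ)

L_0(2.7) = (2.7 - 3)/(1 - 3) × (2.7 - 5)/(1 - 5) × (2.7 - 7)/(1 - 7) = 0.061812
L_1(2.7) = (2.7 - 1)/(3 - 1) × (2.7 - 5)/(3 - 5) × (2.7 - 7)/(3 - 7) = 1.050812
L_2(2.7) = (2.7 - 1)/(5 - 1) × (2.7 - 3)/(5 - 3) × (2.7 - 7)/(5 - 7) = -0.137062
L_3(2.7) = (2.7 - 1)/(7 - 1) × (2.7 - 3)/(7 - 3) × (2.7 - 5)/(7 - 5) = 0.024437

P(2.7) = 20×L_0(2.7) + (-10)×L_1(2.7) + (-3)×L_2(2.7) + (-9)×L_3(2.7)
P(2.7) = -9.080625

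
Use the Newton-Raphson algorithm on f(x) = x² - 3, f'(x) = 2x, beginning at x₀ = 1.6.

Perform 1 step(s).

f(x) = x² - 3
f'(x) = 2x
x₀ = 1.6

Newton-Raphson formula: x_{n+1} = x_n - f(x_n)/f'(x_n)

Iteration 1:
  f(1.600000) = -0.440000
  f'(1.600000) = 3.200000
  x_1 = 1.600000 - (-0.440000)/3.200000 = 1.737500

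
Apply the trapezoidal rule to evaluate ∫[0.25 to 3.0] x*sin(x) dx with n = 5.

f(x) = x*sin(x)
a = 0.25, b = 3.0, n = 5
h = (b - a)/n = 0.550000

Trapezoidal rule: (h/2)[f(x₀) + 2f(x₁) + 2f(x₂) + ... + f(xₙ)]

x_0 = 0.2500, f(x_0) = 0.061851, coefficient = 1
x_1 = 0.8000, f(x_1) = 0.573885, coefficient = 2
x_2 = 1.3500, f(x_2) = 1.317227, coefficient = 2
x_3 = 1.9000, f(x_3) = 1.797970, coefficient = 2
x_4 = 2.4500, f(x_4) = 1.562524, coefficient = 2
x_5 = 3.0000, f(x_5) = 0.423360, coefficient = 1

I ≈ (0.550000/2) × 10.988421 = 3.021816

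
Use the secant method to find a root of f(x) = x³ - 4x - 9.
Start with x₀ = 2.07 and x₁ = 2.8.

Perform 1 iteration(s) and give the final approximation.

f(x) = x³ - 4x - 9
x₀ = 2.07, x₁ = 2.8

Secant formula: x_{n+1} = x_n - f(x_n)(x_n - x_{n-1})/(f(x_n) - f(x_{n-1}))

Iteration 1:
  f(2.070000) = -8.410257
  f(2.800000) = 1.752000
  x_2 = 2.800000 - 1.752000×(2.800000 - 2.070000)/(1.752000 - (-8.410257))
       = 2.674146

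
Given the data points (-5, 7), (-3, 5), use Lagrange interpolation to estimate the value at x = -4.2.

Lagrange interpolation formula:
P(x) = Σ yᵢ × Lᵢ(x)
where Lᵢ(x) = Π_{j≠i} (x - xⱼ)/(xᵢ - xⱼ)

L_0(-4.2) = (-4.2 - (-3))/(-5 - (-3)) = 0.600000
L_1(-4.2) = (-4.2 - (-5))/(-3 - (-5)) = 0.400000

P(-4.2) = 7×L_0(-4.2) + 5×L_1(-4.2)
P(-4.2) = 6.200000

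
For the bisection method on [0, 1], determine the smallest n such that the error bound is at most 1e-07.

We need (b-a)/2^n ≤ 1e-07
(1 - 0)/2^n ≤ 1e-07
1/2^n ≤ 1e-07
2^n ≥ 10000000
n ≥ log₂(10000000) = 23.25
n ≥ 24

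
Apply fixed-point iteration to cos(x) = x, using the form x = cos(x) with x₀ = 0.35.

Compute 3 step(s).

Equation: cos(x) = x
Fixed-point form: x = cos(x)
x₀ = 0.35

x_1 = g(0.350000) = 0.939373
x_2 = g(0.939373) = 0.590294
x_3 = g(0.590294) = 0.830777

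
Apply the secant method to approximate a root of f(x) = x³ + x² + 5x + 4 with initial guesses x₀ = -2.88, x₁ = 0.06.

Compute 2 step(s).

f(x) = x³ + x² + 5x + 4
x₀ = -2.88, x₁ = 0.06

Secant formula: x_{n+1} = x_n - f(x_n)(x_n - x_{n-1})/(f(x_n) - f(x_{n-1}))

Iteration 1:
  f(-2.880000) = -25.993472
  f(0.060000) = 4.303816
  x_2 = 0.060000 - 4.303816×(0.060000 - (-2.880000))/(4.303816 - (-25.993472))
       = -0.357635
Iteration 2:
  f(0.060000) = 4.303816
  f(-0.357635) = 2.293984
  x_3 = -0.357635 - 2.293984×(-0.357635 - 0.060000)/(2.293984 - 4.303816)
       = -0.834316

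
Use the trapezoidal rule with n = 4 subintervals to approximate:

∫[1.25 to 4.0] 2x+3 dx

f(x) = 2x+3
a = 1.25, b = 4.0, n = 4
h = (b - a)/n = 0.687500

Trapezoidal rule: (h/2)[f(x₀) + 2f(x₁) + 2f(x₂) + ... + f(xₙ)]

x_0 = 1.2500, f(x_0) = 5.500000, coefficient = 1
x_1 = 1.9375, f(x_1) = 6.875000, coefficient = 2
x_2 = 2.6250, f(x_2) = 8.250000, coefficient = 2
x_3 = 3.3125, f(x_3) = 9.625000, coefficient = 2
x_4 = 4.0000, f(x_4) = 11.000000, coefficient = 1

I ≈ (0.687500/2) × 66.000000 = 22.687500
Exact value: 22.687500
Error: 0.000000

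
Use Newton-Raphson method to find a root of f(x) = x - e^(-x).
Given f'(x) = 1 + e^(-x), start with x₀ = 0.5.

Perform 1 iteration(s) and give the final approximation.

f(x) = x - e^(-x)
f'(x) = 1 + e^(-x)
x₀ = 0.5

Newton-Raphson formula: x_{n+1} = x_n - f(x_n)/f'(x_n)

Iteration 1:
  f(0.500000) = -0.106531
  f'(0.500000) = 1.606531
  x_1 = 0.500000 - (-0.106531)/1.606531 = 0.566311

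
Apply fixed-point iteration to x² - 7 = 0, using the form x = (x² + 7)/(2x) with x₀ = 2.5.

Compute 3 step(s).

Equation: x² - 7 = 0
Fixed-point form: x = (x² + 7)/(2x)
x₀ = 2.5

x_1 = g(2.500000) = 2.650000
x_2 = g(2.650000) = 2.645755
x_3 = g(2.645755) = 2.645751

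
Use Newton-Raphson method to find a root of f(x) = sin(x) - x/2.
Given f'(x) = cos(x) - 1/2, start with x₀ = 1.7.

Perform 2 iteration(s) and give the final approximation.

f(x) = sin(x) - x/2
f'(x) = cos(x) - 1/2
x₀ = 1.7

Newton-Raphson formula: x_{n+1} = x_n - f(x_n)/f'(x_n)

Iteration 1:
  f(1.700000) = 0.141665
  f'(1.700000) = -0.628844
  x_1 = 1.700000 - 0.141665/(-0.628844) = 1.925278
Iteration 2:
  f(1.925278) = -0.024812
  f'(1.925278) = -0.847104
  x_2 = 1.925278 - (-0.024812)/(-0.847104) = 1.895987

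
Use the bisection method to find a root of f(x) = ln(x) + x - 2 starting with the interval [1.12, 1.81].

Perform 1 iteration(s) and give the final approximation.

f(x) = ln(x) + x - 2
Initial interval: [1.12, 1.81]

Iteration 1:
  c_1 = (1.120000 + 1.810000)/2 = 1.465000
  f(c_1) = f(1.465000) = -0.153145
  f(a) × f(c) ≥ 0, new interval: [1.465000, 1.810000]

After 1 iteration(s), the approximation is c_1 = 1.465000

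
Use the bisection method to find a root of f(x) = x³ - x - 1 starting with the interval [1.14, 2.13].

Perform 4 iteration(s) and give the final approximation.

f(x) = x³ - x - 1
Initial interval: [1.14, 2.13]

Iteration 1:
  c_1 = (1.140000 + 2.130000)/2 = 1.635000
  f(c_1) = f(1.635000) = 1.735723
  f(a) × f(c) < 0, new interval: [1.140000, 1.635000]
Iteration 2:
  c_2 = (1.140000 + 1.635000)/2 = 1.387500
  f(c_2) = f(1.387500) = 0.283654
  f(a) × f(c) < 0, new interval: [1.140000, 1.387500]
Iteration 3:
  c_3 = (1.140000 + 1.387500)/2 = 1.263750
  f(c_3) = f(1.263750) = -0.245460
  f(a) × f(c) ≥ 0, new interval: [1.263750, 1.387500]
Iteration 4:
  c_4 = (1.263750 + 1.387500)/2 = 1.325625
  f(c_4) = f(1.325625) = 0.003871
  f(a) × f(c) < 0, new interval: [1.263750, 1.325625]

After 4 iteration(s), the approximation is c_4 = 1.325625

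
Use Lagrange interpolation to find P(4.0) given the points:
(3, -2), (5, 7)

Lagrange interpolation formula:
P(x) = Σ yᵢ × Lᵢ(x)
where Lᵢ(x) = Π_{j≠i} (x - xⱼ)/(xᵢ - xⱼ)

L_0(4.0) = (4.0 - 5)/(3 - 5) = 0.500000
L_1(4.0) = (4.0 - 3)/(5 - 3) = 0.500000

P(4.0) = (-2)×L_0(4.0) + 7×L_1(4.0)
P(4.0) = 2.500000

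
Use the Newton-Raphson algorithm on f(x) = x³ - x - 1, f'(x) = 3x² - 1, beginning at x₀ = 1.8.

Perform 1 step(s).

f(x) = x³ - x - 1
f'(x) = 3x² - 1
x₀ = 1.8

Newton-Raphson formula: x_{n+1} = x_n - f(x_n)/f'(x_n)

Iteration 1:
  f(1.800000) = 3.032000
  f'(1.800000) = 8.720000
  x_1 = 1.800000 - 3.032000/8.720000 = 1.452294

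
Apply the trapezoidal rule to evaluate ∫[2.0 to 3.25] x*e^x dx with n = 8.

f(x) = x*e^x
a = 2.0, b = 3.25, n = 8
h = (b - a)/n = 0.156250

Trapezoidal rule: (h/2)[f(x₀) + 2f(x₁) + 2f(x₂) + ... + f(xₙ)]

x_0 = 2.0000, f(x_0) = 14.778112, coefficient = 1
x_1 = 2.1562, f(x_1) = 18.627158, coefficient = 2
x_2 = 2.3125, f(x_2) = 23.355423, coefficient = 2
x_3 = 2.4688, f(x_3) = 29.150205, coefficient = 2
x_4 = 2.6250, f(x_4) = 36.237007, coefficient = 2
x_5 = 2.7812, f(x_5) = 44.887101, coefficient = 2
x_6 = 2.9375, f(x_6) = 55.426559, coefficient = 2
x_7 = 3.0938, f(x_7) = 68.247032, coefficient = 2
x_8 = 3.2500, f(x_8) = 83.818605, coefficient = 1

I ≈ (0.156250/2) × 650.457686 = 50.817007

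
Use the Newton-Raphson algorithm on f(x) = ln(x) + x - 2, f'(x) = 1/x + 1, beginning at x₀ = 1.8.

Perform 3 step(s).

f(x) = ln(x) + x - 2
f'(x) = 1/x + 1
x₀ = 1.8

Newton-Raphson formula: x_{n+1} = x_n - f(x_n)/f'(x_n)

Iteration 1:
  f(1.800000) = 0.387787
  f'(1.800000) = 1.555556
  x_1 = 1.800000 - 0.387787/1.555556 = 1.550709
Iteration 2:
  f(1.550709) = -0.010579
  f'(1.550709) = 1.644866
  x_2 = 1.550709 - (-0.010579)/1.644866 = 1.557140
Iteration 3:
  f(1.557140) = -0.000009
  f'(1.557140) = 1.642203
  x_3 = 1.557140 - (-0.000009)/1.642203 = 1.557146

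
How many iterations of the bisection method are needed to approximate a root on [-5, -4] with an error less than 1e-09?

We need (b-a)/2^n ≤ 1e-09
(-4 - (-5))/2^n ≤ 1e-09
1/2^n ≤ 1e-09
2^n ≥ 1000000000
n ≥ log₂(1000000000) = 29.90
n ≥ 30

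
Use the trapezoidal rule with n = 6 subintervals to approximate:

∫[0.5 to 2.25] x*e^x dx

f(x) = x*e^x
a = 0.5, b = 2.25, n = 6
h = (b - a)/n = 0.291667

Trapezoidal rule: (h/2)[f(x₀) + 2f(x₁) + 2f(x₂) + ... + f(xₙ)]

x_0 = 0.5000, f(x_0) = 0.824361, coefficient = 1
x_1 = 0.7917, f(x_1) = 1.747265, coefficient = 2
x_2 = 1.0833, f(x_2) = 3.200721, coefficient = 2
x_3 = 1.3750, f(x_3) = 5.438230, coefficient = 2
x_4 = 1.6667, f(x_4) = 8.824150, coefficient = 2
x_5 = 1.9583, f(x_5) = 13.879697, coefficient = 2
x_6 = 2.2500, f(x_6) = 21.347406, coefficient = 1

I ≈ (0.291667/2) × 88.351893 = 12.884651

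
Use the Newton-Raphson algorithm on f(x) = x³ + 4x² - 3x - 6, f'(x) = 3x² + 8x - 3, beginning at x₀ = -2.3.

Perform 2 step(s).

f(x) = x³ + 4x² - 3x - 6
f'(x) = 3x² + 8x - 3
x₀ = -2.3

Newton-Raphson formula: x_{n+1} = x_n - f(x_n)/f'(x_n)

Iteration 1:
  f(-2.300000) = 9.893000
  f'(-2.300000) = -5.530000
  x_1 = -2.300000 - 9.893000/(-5.530000) = -0.511031
Iteration 2:
  f(-0.511031) = -3.555755
  f'(-0.511031) = -6.304789
  x_2 = -0.511031 - (-3.555755)/(-6.304789) = -1.075008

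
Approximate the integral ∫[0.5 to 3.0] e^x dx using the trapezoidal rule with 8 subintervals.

f(x) = e^x
a = 0.5, b = 3.0, n = 8
h = (b - a)/n = 0.312500

Trapezoidal rule: (h/2)[f(x₀) + 2f(x₁) + 2f(x₂) + ... + f(xₙ)]

x_0 = 0.5000, f(x_0) = 1.648721, coefficient = 1
x_1 = 0.8125, f(x_1) = 2.253535, coefficient = 2
x_2 = 1.1250, f(x_2) = 3.080217, coefficient = 2
x_3 = 1.4375, f(x_3) = 4.210157, coefficient = 2
x_4 = 1.7500, f(x_4) = 5.754603, coefficient = 2
x_5 = 2.0625, f(x_5) = 7.865609, coefficient = 2
x_6 = 2.3750, f(x_6) = 10.751013, coefficient = 2
x_7 = 2.6875, f(x_7) = 14.694893, coefficient = 2
x_8 = 3.0000, f(x_8) = 20.085537, coefficient = 1

I ≈ (0.312500/2) × 118.954312 = 18.586611
Exact value: 18.436816
Error: 0.149796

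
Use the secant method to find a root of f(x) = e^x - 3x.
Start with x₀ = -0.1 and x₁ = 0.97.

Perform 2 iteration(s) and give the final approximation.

f(x) = e^x - 3x
x₀ = -0.1, x₁ = 0.97

Secant formula: x_{n+1} = x_n - f(x_n)(x_n - x_{n-1})/(f(x_n) - f(x_{n-1}))

Iteration 1:
  f(-0.100000) = 1.204837
  f(0.970000) = -0.272056
  x_2 = 0.970000 - (-0.272056)×(0.970000 - (-0.100000))/(-0.272056 - 1.204837)
       = 0.772897
Iteration 2:
  f(0.970000) = -0.272056
  f(0.772897) = -0.152659
  x_3 = 0.772897 - (-0.152659)×(0.772897 - 0.970000)/(-0.152659 - (-0.272056))
       = 0.520884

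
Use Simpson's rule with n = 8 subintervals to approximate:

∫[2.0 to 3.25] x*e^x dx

f(x) = x*e^x
a = 2.0, b = 3.25, n = 8
h = (b - a)/n = 0.156250

Simpson's rule: (h/3)[f(x₀) + 4f(x₁) + 2f(x₂) + ... + f(xₙ)]

x_0 = 2.0000, f(x_0) = 14.778112, coefficient = 1
x_1 = 2.1562, f(x_1) = 18.627158, coefficient = 4
x_2 = 2.3125, f(x_2) = 23.355423, coefficient = 2
x_3 = 2.4688, f(x_3) = 29.150205, coefficient = 4
x_4 = 2.6250, f(x_4) = 36.237007, coefficient = 2
x_5 = 2.7812, f(x_5) = 44.887101, coefficient = 4
x_6 = 2.9375, f(x_6) = 55.426559, coefficient = 2
x_7 = 3.0938, f(x_7) = 68.247032, coefficient = 4
x_8 = 3.2500, f(x_8) = 83.818605, coefficient = 1

I ≈ (0.156250/3) × 972.280677 = 50.639619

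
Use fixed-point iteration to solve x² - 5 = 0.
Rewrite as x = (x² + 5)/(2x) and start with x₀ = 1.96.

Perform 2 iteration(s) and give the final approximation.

Equation: x² - 5 = 0
Fixed-point form: x = (x² + 5)/(2x)
x₀ = 1.96

x_1 = g(1.960000) = 2.255510
x_2 = g(2.255510) = 2.236152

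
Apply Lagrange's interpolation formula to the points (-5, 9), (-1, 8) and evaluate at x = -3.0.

Lagrange interpolation formula:
P(x) = Σ yᵢ × Lᵢ(x)
where Lᵢ(x) = Π_{j≠i} (x - xⱼ)/(xᵢ - xⱼ)

L_0(-3.0) = (-3.0 - (-1))/(-5 - (-1)) = 0.500000
L_1(-3.0) = (-3.0 - (-5))/(-1 - (-5)) = 0.500000

P(-3.0) = 9×L_0(-3.0) + 8×L_1(-3.0)
P(-3.0) = 8.500000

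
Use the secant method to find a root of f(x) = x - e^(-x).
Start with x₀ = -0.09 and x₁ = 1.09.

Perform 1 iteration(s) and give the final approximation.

f(x) = x - e^(-x)
x₀ = -0.09, x₁ = 1.09

Secant formula: x_{n+1} = x_n - f(x_n)(x_n - x_{n-1})/(f(x_n) - f(x_{n-1}))

Iteration 1:
  f(-0.090000) = -1.184174
  f(1.090000) = 0.753784
  x_2 = 1.090000 - 0.753784×(1.090000 - (-0.090000))/(0.753784 - (-1.184174))
       = 0.631030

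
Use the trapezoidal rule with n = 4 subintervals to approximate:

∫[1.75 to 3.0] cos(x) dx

f(x) = cos(x)
a = 1.75, b = 3.0, n = 4
h = (b - a)/n = 0.312500

Trapezoidal rule: (h/2)[f(x₀) + 2f(x₁) + 2f(x₂) + ... + f(xₙ)]

x_0 = 1.7500, f(x_0) = -0.178246, coefficient = 1
x_1 = 2.0625, f(x_1) = -0.472128, coefficient = 2
x_2 = 2.3750, f(x_2) = -0.720278, coefficient = 2
x_3 = 2.6875, f(x_3) = -0.898659, coefficient = 2
x_4 = 3.0000, f(x_4) = -0.989992, coefficient = 1

I ≈ (0.312500/2) × -5.350371 = -0.835995
Exact value: -0.842866
Error: 0.006870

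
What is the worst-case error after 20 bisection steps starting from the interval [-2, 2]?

Bisection error bound: |error| ≤ (b-a)/2^n
|error| ≤ (2 - (-2))/2^20 = 4/2^20
|error| ≤ 0.0000038147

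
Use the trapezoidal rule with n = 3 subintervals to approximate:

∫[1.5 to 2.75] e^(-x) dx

f(x) = e^(-x)
a = 1.5, b = 2.75, n = 3
h = (b - a)/n = 0.416667

Trapezoidal rule: (h/2)[f(x₀) + 2f(x₁) + 2f(x₂) + ... + f(xₙ)]

x_0 = 1.5000, f(x_0) = 0.223130, coefficient = 1
x_1 = 1.9167, f(x_1) = 0.147096, coefficient = 2
x_2 = 2.3333, f(x_2) = 0.096972, coefficient = 2
x_3 = 2.7500, f(x_3) = 0.063928, coefficient = 1

I ≈ (0.416667/2) × 0.775195 = 0.161499
Exact value: 0.159202
Error: 0.002297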